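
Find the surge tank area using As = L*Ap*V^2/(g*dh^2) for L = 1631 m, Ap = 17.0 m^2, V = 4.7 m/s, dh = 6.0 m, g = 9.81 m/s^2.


As = 1631 * 17.0 * 4.7^2 / (9.81 * 6.0^2) = 1734.3114 m^2


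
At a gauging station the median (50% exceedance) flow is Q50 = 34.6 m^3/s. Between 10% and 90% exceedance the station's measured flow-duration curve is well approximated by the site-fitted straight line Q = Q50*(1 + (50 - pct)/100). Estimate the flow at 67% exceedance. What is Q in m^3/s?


Q = 34.6 * (1 + (50 - 67)/100) = 28.7180 m^3/s


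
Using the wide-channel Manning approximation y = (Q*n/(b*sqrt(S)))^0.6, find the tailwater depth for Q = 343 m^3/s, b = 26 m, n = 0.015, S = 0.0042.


y = (343 * 0.015 / (26 * 0.0042^0.5))^0.6 = 1.9538 m


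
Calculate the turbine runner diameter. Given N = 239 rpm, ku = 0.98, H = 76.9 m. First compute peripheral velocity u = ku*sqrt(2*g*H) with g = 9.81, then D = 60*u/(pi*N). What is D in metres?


u = 0.98 * sqrt(2*9.81*76.9) = 38.0661 m/s
D = 60 * 38.0661 / (pi * 239) = 3.0419 m


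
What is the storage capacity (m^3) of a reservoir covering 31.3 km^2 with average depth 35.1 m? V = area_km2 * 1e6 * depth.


V = 31.3 * 1e6 * 35.1 = 1.0986e+09 m^3


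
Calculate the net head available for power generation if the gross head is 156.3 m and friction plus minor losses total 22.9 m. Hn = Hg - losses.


Hn = 156.3 - 22.9 = 133.4000 m


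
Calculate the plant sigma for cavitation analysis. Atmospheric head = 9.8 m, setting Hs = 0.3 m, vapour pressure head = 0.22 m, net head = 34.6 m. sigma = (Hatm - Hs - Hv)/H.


sigma = (9.8 - 0.3 - 0.22) / 34.6 = 0.2682


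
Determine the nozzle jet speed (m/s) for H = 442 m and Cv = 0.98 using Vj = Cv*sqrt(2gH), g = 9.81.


Vj = 0.98 * sqrt(2*9.81*442) = 91.2613 m/s


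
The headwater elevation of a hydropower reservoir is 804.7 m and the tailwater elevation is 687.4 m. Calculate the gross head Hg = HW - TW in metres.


Hg = 804.7 - 687.4 = 117.3000 m


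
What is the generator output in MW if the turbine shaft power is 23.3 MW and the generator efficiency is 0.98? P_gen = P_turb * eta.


P_gen = 23.3 * 0.98 = 22.8340 MW


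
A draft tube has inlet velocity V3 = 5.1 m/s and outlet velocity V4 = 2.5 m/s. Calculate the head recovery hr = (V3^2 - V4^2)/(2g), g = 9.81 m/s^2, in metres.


hr = (5.1^2 - 2.5^2) / (2*9.81) = 1.0071 m


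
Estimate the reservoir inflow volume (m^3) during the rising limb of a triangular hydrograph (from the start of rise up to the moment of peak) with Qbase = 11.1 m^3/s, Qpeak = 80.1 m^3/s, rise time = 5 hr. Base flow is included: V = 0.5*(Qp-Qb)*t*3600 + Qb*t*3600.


V = 0.5*(80.1 - 11.1)*5*3600 + 11.1*5*3600 = 820800.0000 m^3


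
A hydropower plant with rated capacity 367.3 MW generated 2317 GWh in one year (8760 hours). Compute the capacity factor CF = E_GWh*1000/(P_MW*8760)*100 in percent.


CF = 2317 * 1000 / (367.3 * 8760) * 100 = 72.0114 %


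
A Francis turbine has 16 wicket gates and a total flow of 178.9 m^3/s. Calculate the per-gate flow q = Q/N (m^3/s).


q = 178.9 / 16 = 11.1813 m^3/s


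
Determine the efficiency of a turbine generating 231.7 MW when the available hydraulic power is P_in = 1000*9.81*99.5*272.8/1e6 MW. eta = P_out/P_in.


P_in = 1000 * 9.81 * 99.5 * 272.8 / 1e6 = 266.2787 MW
eta = 231.7 / 266.2787 = 0.8701


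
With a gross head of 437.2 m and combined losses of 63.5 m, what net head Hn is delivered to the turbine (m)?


Hn = 437.2 - 63.5 = 373.7000 m


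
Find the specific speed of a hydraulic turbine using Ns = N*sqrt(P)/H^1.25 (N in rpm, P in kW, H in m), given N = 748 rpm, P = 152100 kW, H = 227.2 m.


Ns = 748 * 152100^0.5 / 227.2^1.25 = 330.7164


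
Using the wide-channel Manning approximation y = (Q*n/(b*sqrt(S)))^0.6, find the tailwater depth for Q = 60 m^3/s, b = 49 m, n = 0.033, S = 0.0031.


y = (60 * 0.033 / (49 * 0.0031^0.5))^0.6 = 0.8250 m


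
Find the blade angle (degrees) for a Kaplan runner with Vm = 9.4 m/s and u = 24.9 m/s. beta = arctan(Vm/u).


beta = arctan(9.4 / 24.9) = 20.6820 degrees


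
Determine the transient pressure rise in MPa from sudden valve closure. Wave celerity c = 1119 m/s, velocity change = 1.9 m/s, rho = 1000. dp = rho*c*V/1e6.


dp = 1000 * 1119 * 1.9 / 1e6 = 2.1261 MPa


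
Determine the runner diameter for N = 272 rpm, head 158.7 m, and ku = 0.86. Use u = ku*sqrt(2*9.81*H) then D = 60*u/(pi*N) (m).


u = 0.86 * sqrt(2*9.81*158.7) = 47.9884 m/s
D = 60 * 47.9884 / (pi * 272) = 3.3695 m


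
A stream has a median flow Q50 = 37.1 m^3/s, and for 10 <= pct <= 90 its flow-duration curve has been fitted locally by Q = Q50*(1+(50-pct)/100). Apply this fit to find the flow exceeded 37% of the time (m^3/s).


Q = 37.1 * (1 + (50 - 37)/100) = 41.9230 m^3/s


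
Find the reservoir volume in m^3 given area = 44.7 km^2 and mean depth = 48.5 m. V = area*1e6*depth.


V = 44.7 * 1e6 * 48.5 = 2.1680e+09 m^3


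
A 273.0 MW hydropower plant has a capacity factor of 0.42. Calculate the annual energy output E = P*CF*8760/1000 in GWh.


E = 273.0 * 0.42 * 8760 / 1000 = 1004.4216 GWh


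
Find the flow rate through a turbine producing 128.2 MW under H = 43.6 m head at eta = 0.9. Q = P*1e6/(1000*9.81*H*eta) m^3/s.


Q = 128.2 * 1e6 / (1000 * 9.81 * 43.6 * 0.9) = 333.0351 m^3/s


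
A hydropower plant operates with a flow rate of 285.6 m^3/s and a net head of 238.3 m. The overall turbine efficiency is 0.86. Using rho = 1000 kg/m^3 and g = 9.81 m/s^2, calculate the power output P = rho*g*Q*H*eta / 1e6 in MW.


P = 1000 * 9.81 * 285.6 * 238.3 * 0.86 / 1e6 = 574.1822 MW


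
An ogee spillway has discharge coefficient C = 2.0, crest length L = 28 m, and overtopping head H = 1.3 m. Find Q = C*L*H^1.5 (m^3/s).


Q = 2.0 * 28 * 1.3^1.5 = 83.0048 m^3/s


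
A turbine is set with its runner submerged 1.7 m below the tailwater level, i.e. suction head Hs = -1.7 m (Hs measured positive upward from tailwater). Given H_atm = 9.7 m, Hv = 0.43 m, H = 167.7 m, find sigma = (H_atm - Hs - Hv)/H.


sigma = (9.7 - (-1.7) - 0.43) / 167.7 = 0.0654


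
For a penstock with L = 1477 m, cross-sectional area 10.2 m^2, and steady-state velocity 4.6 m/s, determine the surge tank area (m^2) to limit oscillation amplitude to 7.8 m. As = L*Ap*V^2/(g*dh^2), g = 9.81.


As = 1477 * 10.2 * 4.6^2 / (9.81 * 7.8^2) = 534.1191 m^2


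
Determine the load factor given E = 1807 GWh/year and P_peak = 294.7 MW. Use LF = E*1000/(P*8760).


LF = 1807 * 1000 / (294.7 * 8760) = 0.7000


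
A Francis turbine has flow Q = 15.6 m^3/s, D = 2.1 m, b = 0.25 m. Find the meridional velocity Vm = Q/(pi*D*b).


Vm = 15.6 / (pi * 2.1 * 0.25) = 9.4584 m/s


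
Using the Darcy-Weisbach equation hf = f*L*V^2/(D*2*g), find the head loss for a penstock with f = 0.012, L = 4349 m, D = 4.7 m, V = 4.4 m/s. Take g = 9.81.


hf = 0.012 * 4349 * 4.4^2 / (4.7 * 2 * 9.81) = 10.9567 m


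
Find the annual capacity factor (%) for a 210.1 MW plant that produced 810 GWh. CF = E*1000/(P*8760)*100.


CF = 810 * 1000 / (210.1 * 8760) * 100 = 44.0104 %


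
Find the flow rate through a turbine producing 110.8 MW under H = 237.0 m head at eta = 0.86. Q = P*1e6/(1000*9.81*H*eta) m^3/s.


Q = 110.8 * 1e6 / (1000 * 9.81 * 237.0 * 0.86) = 55.4146 m^3/s


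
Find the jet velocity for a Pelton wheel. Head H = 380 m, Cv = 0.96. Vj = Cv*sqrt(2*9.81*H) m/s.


Vj = 0.96 * sqrt(2*9.81*380) = 82.8920 m/s


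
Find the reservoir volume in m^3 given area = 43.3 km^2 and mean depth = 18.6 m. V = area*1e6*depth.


V = 43.3 * 1e6 * 18.6 = 8.0538e+08 m^3


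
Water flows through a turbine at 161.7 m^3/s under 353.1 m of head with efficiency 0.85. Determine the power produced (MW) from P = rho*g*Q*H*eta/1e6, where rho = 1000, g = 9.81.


P = 1000 * 9.81 * 161.7 * 353.1 * 0.85 / 1e6 = 476.0972 MW


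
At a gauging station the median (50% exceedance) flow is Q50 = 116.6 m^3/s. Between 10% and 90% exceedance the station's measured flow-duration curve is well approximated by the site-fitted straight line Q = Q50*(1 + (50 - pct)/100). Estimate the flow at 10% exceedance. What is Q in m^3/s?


Q = 116.6 * (1 + (50 - 10)/100) = 163.2400 m^3/s


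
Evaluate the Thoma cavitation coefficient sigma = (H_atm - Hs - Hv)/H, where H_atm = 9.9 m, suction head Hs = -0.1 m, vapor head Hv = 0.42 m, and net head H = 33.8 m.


sigma = (9.9 - (-0.1) - 0.42) / 33.8 = 0.2834


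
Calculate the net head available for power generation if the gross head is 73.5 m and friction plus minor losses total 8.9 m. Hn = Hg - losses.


Hn = 73.5 - 8.9 = 64.6000 m


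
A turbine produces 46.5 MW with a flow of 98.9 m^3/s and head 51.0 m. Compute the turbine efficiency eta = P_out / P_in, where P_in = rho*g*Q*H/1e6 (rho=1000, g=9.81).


P_in = 1000 * 9.81 * 98.9 * 51.0 / 1e6 = 49.4807 MW
eta = 46.5 / 49.4807 = 0.9398


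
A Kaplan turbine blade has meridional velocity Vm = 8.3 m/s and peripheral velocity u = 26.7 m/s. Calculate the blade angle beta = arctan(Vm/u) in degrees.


beta = arctan(8.3 / 26.7) = 17.2685 degrees


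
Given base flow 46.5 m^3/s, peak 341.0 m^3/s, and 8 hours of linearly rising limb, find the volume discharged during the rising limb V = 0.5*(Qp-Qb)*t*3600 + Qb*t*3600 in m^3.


V = 0.5*(341.0 - 46.5)*8*3600 + 46.5*8*3600 = 5.5800e+06 m^3


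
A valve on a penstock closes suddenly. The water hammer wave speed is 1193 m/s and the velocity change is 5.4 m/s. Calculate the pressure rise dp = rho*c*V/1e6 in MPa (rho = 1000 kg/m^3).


dp = 1000 * 1193 * 5.4 / 1e6 = 6.4422 MPa


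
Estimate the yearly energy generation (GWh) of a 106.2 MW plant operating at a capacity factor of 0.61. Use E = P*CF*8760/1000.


E = 106.2 * 0.61 * 8760 / 1000 = 567.4903 GWh


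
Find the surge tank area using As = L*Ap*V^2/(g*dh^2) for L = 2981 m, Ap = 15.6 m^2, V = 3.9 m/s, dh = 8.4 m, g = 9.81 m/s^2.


As = 2981 * 15.6 * 3.9^2 / (9.81 * 8.4^2) = 1021.8525 m^2


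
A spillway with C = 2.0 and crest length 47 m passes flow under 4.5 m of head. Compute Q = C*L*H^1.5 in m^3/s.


Q = 2.0 * 47 * 4.5^1.5 = 897.3185 m^3/s


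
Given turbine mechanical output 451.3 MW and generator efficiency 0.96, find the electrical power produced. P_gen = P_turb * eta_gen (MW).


P_gen = 451.3 * 0.96 = 433.2480 MW


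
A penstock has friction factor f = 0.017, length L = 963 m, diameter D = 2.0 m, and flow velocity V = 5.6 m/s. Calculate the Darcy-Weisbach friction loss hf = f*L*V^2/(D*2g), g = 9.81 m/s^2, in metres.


hf = 0.017 * 963 * 5.6^2 / (2.0 * 2 * 9.81) = 13.0834 m


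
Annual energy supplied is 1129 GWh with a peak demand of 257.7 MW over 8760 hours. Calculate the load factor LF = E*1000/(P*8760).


LF = 1129 * 1000 / (257.7 * 8760) = 0.5001


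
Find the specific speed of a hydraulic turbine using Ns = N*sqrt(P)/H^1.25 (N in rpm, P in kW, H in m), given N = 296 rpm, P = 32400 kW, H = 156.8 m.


Ns = 296 * 32400^0.5 / 156.8^1.25 = 96.0244


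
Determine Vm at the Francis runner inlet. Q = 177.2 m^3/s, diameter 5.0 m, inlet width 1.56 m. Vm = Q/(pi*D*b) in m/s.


Vm = 177.2 / (pi * 5.0 * 1.56) = 7.2313 m/s


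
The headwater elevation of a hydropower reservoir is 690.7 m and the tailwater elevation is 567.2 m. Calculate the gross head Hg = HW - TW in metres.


Hg = 690.7 - 567.2 = 123.5000 m


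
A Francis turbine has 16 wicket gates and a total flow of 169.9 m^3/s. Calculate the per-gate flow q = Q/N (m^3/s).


q = 169.9 / 16 = 10.6188 m^3/s


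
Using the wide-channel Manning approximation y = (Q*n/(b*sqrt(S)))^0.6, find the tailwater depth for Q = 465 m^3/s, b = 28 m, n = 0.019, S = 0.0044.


y = (465 * 0.019 / (28 * 0.0044^0.5))^0.6 = 2.5491 m


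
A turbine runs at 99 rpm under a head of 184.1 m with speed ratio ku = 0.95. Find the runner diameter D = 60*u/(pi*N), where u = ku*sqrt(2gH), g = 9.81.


u = 0.95 * sqrt(2*9.81*184.1) = 57.0953 m/s
D = 60 * 57.0953 / (pi * 99) = 11.0145 m


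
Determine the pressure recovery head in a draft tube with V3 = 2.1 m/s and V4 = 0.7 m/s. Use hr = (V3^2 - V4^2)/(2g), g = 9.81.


hr = (2.1^2 - 0.7^2) / (2*9.81) = 0.1998 m


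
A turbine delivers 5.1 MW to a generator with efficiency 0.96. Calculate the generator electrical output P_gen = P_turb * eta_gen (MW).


P_gen = 5.1 * 0.96 = 4.8960 MW


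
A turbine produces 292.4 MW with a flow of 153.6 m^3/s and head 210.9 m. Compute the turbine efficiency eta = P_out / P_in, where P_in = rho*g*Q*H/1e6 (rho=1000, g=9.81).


P_in = 1000 * 9.81 * 153.6 * 210.9 / 1e6 = 317.7875 MW
eta = 292.4 / 317.7875 = 0.9201


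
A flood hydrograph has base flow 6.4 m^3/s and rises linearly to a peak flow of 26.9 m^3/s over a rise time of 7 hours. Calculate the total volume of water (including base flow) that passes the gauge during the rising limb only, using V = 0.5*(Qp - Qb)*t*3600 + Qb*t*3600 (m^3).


V = 0.5*(26.9 - 6.4)*7*3600 + 6.4*7*3600 = 419580.0000 m^3


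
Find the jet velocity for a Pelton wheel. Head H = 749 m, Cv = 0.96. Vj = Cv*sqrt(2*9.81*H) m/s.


Vj = 0.96 * sqrt(2*9.81*749) = 116.3755 m/s


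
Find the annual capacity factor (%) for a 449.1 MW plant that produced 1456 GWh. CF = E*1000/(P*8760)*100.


CF = 1456 * 1000 / (449.1 * 8760) * 100 = 37.0096 %


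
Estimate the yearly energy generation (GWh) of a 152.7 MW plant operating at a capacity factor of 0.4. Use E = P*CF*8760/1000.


E = 152.7 * 0.4 * 8760 / 1000 = 535.0608 GWh


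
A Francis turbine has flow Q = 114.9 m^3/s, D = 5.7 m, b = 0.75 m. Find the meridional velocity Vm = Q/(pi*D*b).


Vm = 114.9 / (pi * 5.7 * 0.75) = 8.5553 m/s


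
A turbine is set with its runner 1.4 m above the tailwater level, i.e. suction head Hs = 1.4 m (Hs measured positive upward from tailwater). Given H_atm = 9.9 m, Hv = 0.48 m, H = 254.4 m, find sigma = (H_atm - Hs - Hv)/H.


sigma = (9.9 - 1.4 - 0.48) / 254.4 = 0.0315


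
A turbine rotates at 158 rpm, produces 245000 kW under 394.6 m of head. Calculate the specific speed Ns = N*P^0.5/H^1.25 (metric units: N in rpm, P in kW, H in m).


Ns = 158 * 245000^0.5 / 394.6^1.25 = 44.4676


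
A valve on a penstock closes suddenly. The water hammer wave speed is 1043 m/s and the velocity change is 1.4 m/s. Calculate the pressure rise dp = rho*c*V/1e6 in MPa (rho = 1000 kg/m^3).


dp = 1000 * 1043 * 1.4 / 1e6 = 1.4602 MPa


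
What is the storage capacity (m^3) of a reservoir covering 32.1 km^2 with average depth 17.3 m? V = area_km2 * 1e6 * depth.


V = 32.1 * 1e6 * 17.3 = 5.5533e+08 m^3


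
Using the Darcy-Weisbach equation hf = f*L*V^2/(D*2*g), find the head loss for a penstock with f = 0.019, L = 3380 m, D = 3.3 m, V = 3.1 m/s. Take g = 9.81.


hf = 0.019 * 3380 * 3.1^2 / (3.3 * 2 * 9.81) = 9.5319 m


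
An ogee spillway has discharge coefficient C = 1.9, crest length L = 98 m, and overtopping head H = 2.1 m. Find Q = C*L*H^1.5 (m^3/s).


Q = 1.9 * 98 * 2.1^1.5 = 566.6418 m^3/s


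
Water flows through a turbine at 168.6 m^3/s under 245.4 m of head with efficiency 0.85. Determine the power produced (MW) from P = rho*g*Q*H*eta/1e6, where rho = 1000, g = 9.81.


P = 1000 * 9.81 * 168.6 * 245.4 * 0.85 / 1e6 = 345.0008 MW


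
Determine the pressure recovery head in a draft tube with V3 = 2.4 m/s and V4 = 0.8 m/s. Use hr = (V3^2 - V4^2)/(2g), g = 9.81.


hr = (2.4^2 - 0.8^2) / (2*9.81) = 0.2610 m


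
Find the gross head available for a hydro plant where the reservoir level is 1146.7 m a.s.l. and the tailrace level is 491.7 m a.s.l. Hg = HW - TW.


Hg = 1146.7 - 491.7 = 655.0000 m


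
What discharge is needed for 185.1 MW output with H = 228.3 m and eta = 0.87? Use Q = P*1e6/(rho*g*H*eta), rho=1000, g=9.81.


Q = 185.1 * 1e6 / (1000 * 9.81 * 228.3 * 0.87) = 94.9975 m^3/s


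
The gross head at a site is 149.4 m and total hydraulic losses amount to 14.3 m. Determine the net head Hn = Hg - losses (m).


Hn = 149.4 - 14.3 = 135.1000 m


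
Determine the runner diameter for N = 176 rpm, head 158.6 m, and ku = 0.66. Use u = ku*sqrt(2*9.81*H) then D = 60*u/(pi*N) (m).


u = 0.66 * sqrt(2*9.81*158.6) = 36.8167 m/s
D = 60 * 36.8167 / (pi * 176) = 3.9952 m


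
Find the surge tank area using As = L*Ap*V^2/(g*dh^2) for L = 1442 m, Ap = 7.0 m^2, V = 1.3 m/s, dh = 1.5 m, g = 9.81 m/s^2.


As = 1442 * 7.0 * 1.3^2 / (9.81 * 1.5^2) = 772.8558 m^2


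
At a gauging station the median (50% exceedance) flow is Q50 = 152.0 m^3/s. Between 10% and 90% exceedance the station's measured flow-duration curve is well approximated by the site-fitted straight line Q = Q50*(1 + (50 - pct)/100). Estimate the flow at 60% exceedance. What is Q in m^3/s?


Q = 152.0 * (1 + (50 - 60)/100) = 136.8000 m^3/s


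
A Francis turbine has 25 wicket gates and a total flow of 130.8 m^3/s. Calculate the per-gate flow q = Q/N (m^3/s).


q = 130.8 / 25 = 5.2320 m^3/s


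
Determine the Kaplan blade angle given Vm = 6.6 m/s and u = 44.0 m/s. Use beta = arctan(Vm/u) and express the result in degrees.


beta = arctan(6.6 / 44.0) = 8.5308 degrees


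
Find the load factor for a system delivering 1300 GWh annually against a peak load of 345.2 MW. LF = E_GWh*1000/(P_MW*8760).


LF = 1300 * 1000 / (345.2 * 8760) = 0.4299


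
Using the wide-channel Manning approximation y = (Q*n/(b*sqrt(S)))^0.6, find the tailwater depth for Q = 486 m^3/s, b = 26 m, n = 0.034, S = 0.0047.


y = (486 * 0.034 / (26 * 0.0047^0.5))^0.6 = 3.8041 m


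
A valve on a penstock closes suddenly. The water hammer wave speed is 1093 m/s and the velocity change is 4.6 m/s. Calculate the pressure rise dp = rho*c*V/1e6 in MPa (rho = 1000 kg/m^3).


dp = 1000 * 1093 * 4.6 / 1e6 = 5.0278 MPa


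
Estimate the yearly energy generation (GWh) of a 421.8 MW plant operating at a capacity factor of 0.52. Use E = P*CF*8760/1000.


E = 421.8 * 0.52 * 8760 / 1000 = 1921.3834 GWh


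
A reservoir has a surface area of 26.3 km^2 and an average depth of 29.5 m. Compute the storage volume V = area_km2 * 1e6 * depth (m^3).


V = 26.3 * 1e6 * 29.5 = 7.7585e+08 m^3


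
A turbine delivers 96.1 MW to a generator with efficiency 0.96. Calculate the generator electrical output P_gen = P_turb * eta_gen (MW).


P_gen = 96.1 * 0.96 = 92.2560 MW


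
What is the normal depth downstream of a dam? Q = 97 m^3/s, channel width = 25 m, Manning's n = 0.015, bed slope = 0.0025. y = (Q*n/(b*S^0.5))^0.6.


y = (97 * 0.015 / (25 * 0.0025^0.5))^0.6 = 1.0954 m


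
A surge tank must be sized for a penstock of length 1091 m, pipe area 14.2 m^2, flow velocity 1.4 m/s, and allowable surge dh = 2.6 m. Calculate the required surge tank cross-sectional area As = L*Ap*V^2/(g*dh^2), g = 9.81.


As = 1091 * 14.2 * 1.4^2 / (9.81 * 2.6^2) = 457.8819 m^2


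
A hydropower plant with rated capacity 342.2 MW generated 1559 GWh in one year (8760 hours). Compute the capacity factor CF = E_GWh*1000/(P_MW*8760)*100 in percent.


CF = 1559 * 1000 / (342.2 * 8760) * 100 = 52.0070 %


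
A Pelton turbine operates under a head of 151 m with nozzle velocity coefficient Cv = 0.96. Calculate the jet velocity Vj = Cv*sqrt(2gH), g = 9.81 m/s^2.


Vj = 0.96 * sqrt(2*9.81*151) = 52.2528 m/s


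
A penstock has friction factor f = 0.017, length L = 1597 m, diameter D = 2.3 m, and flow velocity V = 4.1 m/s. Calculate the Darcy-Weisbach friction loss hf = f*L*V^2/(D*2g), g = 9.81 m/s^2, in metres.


hf = 0.017 * 1597 * 4.1^2 / (2.3 * 2 * 9.81) = 10.1133 m


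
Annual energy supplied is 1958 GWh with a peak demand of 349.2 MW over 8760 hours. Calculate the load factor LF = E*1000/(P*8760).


LF = 1958 * 1000 / (349.2 * 8760) = 0.6401


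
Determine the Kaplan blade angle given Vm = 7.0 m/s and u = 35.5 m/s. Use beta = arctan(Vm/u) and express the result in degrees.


beta = arctan(7.0 / 35.5) = 11.1547 degrees


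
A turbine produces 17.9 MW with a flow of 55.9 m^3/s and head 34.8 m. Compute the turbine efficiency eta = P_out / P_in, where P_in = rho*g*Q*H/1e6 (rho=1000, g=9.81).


P_in = 1000 * 9.81 * 55.9 * 34.8 / 1e6 = 19.0836 MW
eta = 17.9 / 19.0836 = 0.9380


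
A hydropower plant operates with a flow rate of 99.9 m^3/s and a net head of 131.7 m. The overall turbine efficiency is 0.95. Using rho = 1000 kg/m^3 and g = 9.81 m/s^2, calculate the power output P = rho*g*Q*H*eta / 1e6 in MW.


P = 1000 * 9.81 * 99.9 * 131.7 * 0.95 / 1e6 = 122.6151 MW


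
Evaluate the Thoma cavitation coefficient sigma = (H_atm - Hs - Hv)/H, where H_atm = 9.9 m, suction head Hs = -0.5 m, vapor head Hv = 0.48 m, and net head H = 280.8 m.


sigma = (9.9 - (-0.5) - 0.48) / 280.8 = 0.0353


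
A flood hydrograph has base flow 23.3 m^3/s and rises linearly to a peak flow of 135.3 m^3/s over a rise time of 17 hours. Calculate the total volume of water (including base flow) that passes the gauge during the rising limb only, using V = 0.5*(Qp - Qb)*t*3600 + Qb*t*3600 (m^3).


V = 0.5*(135.3 - 23.3)*17*3600 + 23.3*17*3600 = 4.8532e+06 m^3


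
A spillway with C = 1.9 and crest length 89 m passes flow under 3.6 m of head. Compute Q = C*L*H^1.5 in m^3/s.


Q = 1.9 * 89 * 3.6^1.5 = 1155.0409 m^3/s


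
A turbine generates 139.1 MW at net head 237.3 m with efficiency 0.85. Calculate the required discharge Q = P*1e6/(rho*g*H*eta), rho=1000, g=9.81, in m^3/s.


Q = 139.1 * 1e6 / (1000 * 9.81 * 237.3 * 0.85) = 70.2978 m^3/s


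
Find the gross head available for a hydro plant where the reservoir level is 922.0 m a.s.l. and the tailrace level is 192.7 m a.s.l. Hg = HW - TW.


Hg = 922.0 - 192.7 = 729.3000 m


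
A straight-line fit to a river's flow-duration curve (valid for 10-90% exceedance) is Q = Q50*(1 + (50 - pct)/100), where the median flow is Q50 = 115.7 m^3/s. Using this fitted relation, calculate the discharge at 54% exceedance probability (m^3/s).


Q = 115.7 * (1 + (50 - 54)/100) = 111.0720 m^3/s


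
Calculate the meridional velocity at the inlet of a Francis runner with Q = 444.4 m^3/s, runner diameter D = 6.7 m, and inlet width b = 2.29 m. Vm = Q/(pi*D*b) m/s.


Vm = 444.4 / (pi * 6.7 * 2.29) = 9.2196 m/s


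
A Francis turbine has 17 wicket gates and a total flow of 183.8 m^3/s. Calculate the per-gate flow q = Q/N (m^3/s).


q = 183.8 / 17 = 10.8118 m^3/s


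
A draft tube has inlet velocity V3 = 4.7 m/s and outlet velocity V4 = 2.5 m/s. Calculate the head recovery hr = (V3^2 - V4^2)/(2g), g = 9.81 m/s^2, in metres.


hr = (4.7^2 - 2.5^2) / (2*9.81) = 0.8073 m


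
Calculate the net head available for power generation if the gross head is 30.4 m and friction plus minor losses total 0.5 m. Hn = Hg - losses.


Hn = 30.4 - 0.5 = 29.9000 m


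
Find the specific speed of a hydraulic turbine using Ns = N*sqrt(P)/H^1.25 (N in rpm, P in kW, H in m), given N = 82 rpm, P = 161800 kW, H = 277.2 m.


Ns = 82 * 161800^0.5 / 277.2^1.25 = 29.1616


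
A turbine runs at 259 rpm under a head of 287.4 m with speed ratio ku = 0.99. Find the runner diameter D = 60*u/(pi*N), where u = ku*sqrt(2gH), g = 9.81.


u = 0.99 * sqrt(2*9.81*287.4) = 74.3409 m/s
D = 60 * 74.3409 / (pi * 259) = 5.4819 m


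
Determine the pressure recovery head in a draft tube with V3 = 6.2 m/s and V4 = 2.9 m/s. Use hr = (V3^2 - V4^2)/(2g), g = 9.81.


hr = (6.2^2 - 2.9^2) / (2*9.81) = 1.5306 m


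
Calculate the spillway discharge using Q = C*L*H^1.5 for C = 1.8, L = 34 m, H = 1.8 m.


Q = 1.8 * 34 * 1.8^1.5 = 147.7951 m^3/s


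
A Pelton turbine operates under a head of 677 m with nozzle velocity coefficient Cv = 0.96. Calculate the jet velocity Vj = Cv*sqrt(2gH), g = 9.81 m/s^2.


Vj = 0.96 * sqrt(2*9.81*677) = 110.6407 m/s


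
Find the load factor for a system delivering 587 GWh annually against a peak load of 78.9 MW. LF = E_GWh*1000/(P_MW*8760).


LF = 587 * 1000 / (78.9 * 8760) = 0.8493


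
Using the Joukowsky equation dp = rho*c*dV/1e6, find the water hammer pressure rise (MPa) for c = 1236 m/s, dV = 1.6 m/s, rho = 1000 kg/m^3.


dp = 1000 * 1236 * 1.6 / 1e6 = 1.9776 MPa


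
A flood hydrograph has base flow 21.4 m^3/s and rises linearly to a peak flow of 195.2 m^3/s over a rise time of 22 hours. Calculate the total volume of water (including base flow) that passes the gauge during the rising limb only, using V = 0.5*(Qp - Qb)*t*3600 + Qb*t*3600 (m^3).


V = 0.5*(195.2 - 21.4)*22*3600 + 21.4*22*3600 = 8.5774e+06 m^3


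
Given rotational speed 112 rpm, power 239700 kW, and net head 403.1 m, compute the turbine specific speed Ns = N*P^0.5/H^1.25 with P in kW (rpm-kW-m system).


Ns = 112 * 239700^0.5 / 403.1^1.25 = 30.3589


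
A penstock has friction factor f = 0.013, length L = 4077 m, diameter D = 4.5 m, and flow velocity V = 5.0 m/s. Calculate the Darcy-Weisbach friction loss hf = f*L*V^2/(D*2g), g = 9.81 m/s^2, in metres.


hf = 0.013 * 4077 * 5.0^2 / (4.5 * 2 * 9.81) = 15.0076 m


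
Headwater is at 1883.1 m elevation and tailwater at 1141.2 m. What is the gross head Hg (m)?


Hg = 1883.1 - 1141.2 = 741.9000 m


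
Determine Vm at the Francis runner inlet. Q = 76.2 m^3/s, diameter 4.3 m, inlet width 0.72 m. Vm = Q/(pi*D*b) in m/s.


Vm = 76.2 / (pi * 4.3 * 0.72) = 7.8344 m/s


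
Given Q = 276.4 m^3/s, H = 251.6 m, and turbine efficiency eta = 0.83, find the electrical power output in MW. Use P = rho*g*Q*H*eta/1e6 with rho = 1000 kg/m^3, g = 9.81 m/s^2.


P = 1000 * 9.81 * 276.4 * 251.6 * 0.83 / 1e6 = 566.2338 MW


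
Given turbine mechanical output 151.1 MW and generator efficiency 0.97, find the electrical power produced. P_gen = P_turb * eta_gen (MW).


P_gen = 151.1 * 0.97 = 146.5670 MW


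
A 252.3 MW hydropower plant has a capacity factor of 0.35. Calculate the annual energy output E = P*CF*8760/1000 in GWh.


E = 252.3 * 0.35 * 8760 / 1000 = 773.5518 GWh


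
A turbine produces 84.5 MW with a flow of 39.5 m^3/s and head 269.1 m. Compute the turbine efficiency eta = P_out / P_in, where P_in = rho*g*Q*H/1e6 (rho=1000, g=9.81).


P_in = 1000 * 9.81 * 39.5 * 269.1 / 1e6 = 104.2749 MW
eta = 84.5 / 104.2749 = 0.8104


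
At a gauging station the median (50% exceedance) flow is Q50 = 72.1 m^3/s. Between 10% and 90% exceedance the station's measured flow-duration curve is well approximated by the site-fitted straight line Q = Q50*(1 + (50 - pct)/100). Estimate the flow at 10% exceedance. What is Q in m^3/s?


Q = 72.1 * (1 + (50 - 10)/100) = 100.9400 m^3/s


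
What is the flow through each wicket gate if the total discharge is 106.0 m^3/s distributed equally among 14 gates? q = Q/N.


q = 106.0 / 14 = 7.5714 m^3/s


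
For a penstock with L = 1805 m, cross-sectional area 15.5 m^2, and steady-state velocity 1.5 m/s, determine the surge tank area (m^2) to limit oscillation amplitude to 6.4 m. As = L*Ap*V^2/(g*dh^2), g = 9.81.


As = 1805 * 15.5 * 1.5^2 / (9.81 * 6.4^2) = 156.6616 m^2


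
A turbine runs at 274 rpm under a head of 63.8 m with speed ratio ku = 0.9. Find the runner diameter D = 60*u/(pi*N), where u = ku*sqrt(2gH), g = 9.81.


u = 0.9 * sqrt(2*9.81*63.8) = 31.8421 m/s
D = 60 * 31.8421 / (pi * 274) = 2.2195 m


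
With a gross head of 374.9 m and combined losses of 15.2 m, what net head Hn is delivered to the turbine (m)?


Hn = 374.9 - 15.2 = 359.7000 m


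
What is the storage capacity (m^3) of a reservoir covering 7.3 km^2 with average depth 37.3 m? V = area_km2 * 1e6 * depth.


V = 7.3 * 1e6 * 37.3 = 2.7229e+08 m^3


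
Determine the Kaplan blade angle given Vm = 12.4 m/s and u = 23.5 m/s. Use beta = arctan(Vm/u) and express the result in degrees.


beta = arctan(12.4 / 23.5) = 27.8188 degrees


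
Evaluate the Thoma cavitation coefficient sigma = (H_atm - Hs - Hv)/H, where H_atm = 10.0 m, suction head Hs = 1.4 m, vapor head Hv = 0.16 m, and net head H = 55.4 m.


sigma = (10.0 - 1.4 - 0.16) / 55.4 = 0.1523


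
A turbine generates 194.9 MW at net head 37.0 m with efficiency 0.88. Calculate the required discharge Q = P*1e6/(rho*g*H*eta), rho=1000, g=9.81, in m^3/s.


Q = 194.9 * 1e6 / (1000 * 9.81 * 37.0 * 0.88) = 610.1807 m^3/s


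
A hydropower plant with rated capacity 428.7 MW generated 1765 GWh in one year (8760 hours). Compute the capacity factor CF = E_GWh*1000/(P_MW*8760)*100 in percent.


CF = 1765 * 1000 / (428.7 * 8760) * 100 = 46.9988 %


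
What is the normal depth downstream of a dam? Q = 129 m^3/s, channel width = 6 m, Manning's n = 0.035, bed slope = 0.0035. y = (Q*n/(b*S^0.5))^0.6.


y = (129 * 0.035 / (6 * 0.0035^0.5))^0.6 = 4.5992 m


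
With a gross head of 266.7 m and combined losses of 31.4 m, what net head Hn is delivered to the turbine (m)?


Hn = 266.7 - 31.4 = 235.3000 m


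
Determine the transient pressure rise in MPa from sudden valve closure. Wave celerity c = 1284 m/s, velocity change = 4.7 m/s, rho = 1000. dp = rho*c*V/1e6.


dp = 1000 * 1284 * 4.7 / 1e6 = 6.0348 MPa


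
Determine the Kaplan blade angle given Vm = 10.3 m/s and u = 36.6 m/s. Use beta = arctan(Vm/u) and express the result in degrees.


beta = arctan(10.3 / 36.6) = 15.7177 degrees


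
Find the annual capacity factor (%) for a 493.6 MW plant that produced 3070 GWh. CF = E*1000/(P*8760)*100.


CF = 3070 * 1000 / (493.6 * 8760) * 100 = 71.0001 %


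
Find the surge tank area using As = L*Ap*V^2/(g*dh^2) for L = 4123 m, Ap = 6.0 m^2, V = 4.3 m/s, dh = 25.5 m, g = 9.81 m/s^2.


As = 4123 * 6.0 * 4.3^2 / (9.81 * 25.5^2) = 71.7054 m^2


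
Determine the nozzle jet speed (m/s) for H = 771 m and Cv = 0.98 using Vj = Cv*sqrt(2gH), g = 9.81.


Vj = 0.98 * sqrt(2*9.81*771) = 120.5321 m/s


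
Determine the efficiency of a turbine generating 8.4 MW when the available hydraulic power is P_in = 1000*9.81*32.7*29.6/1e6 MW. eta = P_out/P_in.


P_in = 1000 * 9.81 * 32.7 * 29.6 / 1e6 = 9.4953 MW
eta = 8.4 / 9.4953 = 0.8846


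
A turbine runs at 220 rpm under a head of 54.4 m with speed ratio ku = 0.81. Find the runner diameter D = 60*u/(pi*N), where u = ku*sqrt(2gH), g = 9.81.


u = 0.81 * sqrt(2*9.81*54.4) = 26.4627 m/s
D = 60 * 26.4627 / (pi * 220) = 2.2973 m


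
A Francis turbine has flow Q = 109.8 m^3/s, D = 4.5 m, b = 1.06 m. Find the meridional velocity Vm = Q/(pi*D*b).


Vm = 109.8 / (pi * 4.5 * 1.06) = 7.3271 m/s


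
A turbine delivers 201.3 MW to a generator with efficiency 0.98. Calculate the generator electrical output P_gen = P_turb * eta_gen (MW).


P_gen = 201.3 * 0.98 = 197.2740 MW


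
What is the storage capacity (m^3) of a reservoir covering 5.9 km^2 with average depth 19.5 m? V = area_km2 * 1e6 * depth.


V = 5.9 * 1e6 * 19.5 = 1.1505e+08 m^3


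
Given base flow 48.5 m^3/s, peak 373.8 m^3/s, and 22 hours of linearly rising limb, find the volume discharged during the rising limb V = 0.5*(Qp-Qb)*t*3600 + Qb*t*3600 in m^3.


V = 0.5*(373.8 - 48.5)*22*3600 + 48.5*22*3600 = 1.6723e+07 m^3


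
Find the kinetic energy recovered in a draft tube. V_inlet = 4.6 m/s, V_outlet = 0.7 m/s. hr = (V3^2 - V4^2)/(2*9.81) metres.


hr = (4.6^2 - 0.7^2) / (2*9.81) = 1.0535 m


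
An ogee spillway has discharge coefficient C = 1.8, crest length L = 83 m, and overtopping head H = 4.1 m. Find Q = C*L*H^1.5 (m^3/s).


Q = 1.8 * 83 * 4.1^1.5 = 1240.2990 m^3/s


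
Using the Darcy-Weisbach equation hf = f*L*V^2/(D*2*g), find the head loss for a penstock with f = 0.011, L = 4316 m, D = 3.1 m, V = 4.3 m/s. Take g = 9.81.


hf = 0.011 * 4316 * 4.3^2 / (3.1 * 2 * 9.81) = 14.4328 m


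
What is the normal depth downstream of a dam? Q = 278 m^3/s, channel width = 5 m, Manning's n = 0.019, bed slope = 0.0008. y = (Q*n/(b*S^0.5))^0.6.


y = (278 * 0.019 / (5 * 0.0008^0.5))^0.6 = 8.7775 m


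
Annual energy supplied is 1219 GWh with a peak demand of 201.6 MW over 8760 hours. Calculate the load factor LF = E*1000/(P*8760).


LF = 1219 * 1000 / (201.6 * 8760) = 0.6903


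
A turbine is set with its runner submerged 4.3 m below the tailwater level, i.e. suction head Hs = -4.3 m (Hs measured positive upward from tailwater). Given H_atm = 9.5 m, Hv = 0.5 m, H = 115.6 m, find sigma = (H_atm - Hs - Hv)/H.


sigma = (9.5 - (-4.3) - 0.5) / 115.6 = 0.1151


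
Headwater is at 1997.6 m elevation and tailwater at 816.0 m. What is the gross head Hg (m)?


Hg = 1997.6 - 816.0 = 1181.6000 m


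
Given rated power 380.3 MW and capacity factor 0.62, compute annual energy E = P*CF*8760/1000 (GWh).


E = 380.3 * 0.62 * 8760 / 1000 = 2065.4854 GWh


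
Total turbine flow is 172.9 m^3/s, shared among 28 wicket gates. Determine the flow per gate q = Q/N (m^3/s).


q = 172.9 / 28 = 6.1750 m^3/s


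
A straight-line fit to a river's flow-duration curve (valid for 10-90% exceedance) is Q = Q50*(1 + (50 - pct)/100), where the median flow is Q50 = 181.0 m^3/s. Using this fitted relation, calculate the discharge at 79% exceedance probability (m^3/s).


Q = 181.0 * (1 + (50 - 79)/100) = 128.5100 m^3/s


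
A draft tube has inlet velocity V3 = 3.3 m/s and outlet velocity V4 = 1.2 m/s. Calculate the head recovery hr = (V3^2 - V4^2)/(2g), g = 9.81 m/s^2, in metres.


hr = (3.3^2 - 1.2^2) / (2*9.81) = 0.4817 m


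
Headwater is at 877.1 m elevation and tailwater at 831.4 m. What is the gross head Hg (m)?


Hg = 877.1 - 831.4 = 45.7000 m


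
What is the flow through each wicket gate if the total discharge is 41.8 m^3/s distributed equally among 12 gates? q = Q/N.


q = 41.8 / 12 = 3.4833 m^3/s


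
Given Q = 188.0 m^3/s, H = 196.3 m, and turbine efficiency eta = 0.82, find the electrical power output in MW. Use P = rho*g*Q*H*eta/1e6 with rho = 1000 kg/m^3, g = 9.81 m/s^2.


P = 1000 * 9.81 * 188.0 * 196.3 * 0.82 / 1e6 = 296.8664 MW


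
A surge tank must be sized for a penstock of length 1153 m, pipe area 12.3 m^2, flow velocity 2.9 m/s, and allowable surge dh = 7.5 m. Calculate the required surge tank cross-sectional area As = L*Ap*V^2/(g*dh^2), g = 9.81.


As = 1153 * 12.3 * 2.9^2 / (9.81 * 7.5^2) = 216.1419 m^2


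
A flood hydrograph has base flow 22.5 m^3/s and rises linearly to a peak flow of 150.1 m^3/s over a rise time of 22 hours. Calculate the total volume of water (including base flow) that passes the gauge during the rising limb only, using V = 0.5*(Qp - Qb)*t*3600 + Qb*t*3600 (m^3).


V = 0.5*(150.1 - 22.5)*22*3600 + 22.5*22*3600 = 6.8350e+06 m^3


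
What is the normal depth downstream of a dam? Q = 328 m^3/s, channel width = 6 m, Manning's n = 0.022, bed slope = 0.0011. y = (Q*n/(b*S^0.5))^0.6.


y = (328 * 0.022 / (6 * 0.0011^0.5))^0.6 = 8.6232 m


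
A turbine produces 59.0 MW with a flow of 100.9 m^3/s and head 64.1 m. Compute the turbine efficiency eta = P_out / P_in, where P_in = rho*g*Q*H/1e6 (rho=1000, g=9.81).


P_in = 1000 * 9.81 * 100.9 * 64.1 / 1e6 = 63.4480 MW
eta = 59.0 / 63.4480 = 0.9299


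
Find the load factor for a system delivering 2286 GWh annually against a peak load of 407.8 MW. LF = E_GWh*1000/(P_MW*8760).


LF = 2286 * 1000 / (407.8 * 8760) = 0.6399


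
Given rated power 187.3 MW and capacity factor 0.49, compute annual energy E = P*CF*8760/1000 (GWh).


E = 187.3 * 0.49 * 8760 / 1000 = 803.9665 GWh


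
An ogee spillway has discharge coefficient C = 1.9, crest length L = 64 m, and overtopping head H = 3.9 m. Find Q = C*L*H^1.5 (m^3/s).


Q = 1.9 * 64 * 3.9^1.5 = 936.5490 m^3/s


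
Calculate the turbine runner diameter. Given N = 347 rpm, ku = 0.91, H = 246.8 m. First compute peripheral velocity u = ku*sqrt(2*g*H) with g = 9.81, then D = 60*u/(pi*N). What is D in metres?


u = 0.91 * sqrt(2*9.81*246.8) = 63.3233 m/s
D = 60 * 63.3233 / (pi * 347) = 3.4853 m


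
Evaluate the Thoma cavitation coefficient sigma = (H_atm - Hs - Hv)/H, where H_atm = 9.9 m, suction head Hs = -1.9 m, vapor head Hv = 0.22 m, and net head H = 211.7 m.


sigma = (9.9 - (-1.9) - 0.22) / 211.7 = 0.0547


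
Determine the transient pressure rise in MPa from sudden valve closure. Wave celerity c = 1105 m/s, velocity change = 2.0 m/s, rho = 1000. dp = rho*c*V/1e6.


dp = 1000 * 1105 * 2.0 / 1e6 = 2.2100 MPa


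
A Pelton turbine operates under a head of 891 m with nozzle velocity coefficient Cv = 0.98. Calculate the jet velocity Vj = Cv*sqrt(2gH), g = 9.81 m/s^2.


Vj = 0.98 * sqrt(2*9.81*891) = 129.5730 m/s


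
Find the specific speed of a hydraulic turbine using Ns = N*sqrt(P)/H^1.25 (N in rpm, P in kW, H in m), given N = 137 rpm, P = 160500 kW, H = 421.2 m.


Ns = 137 * 160500^0.5 / 421.2^1.25 = 28.7639


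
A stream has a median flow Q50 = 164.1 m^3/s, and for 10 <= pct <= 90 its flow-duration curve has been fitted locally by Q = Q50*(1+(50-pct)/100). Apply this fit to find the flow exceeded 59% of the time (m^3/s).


Q = 164.1 * (1 + (50 - 59)/100) = 149.3310 m^3/s


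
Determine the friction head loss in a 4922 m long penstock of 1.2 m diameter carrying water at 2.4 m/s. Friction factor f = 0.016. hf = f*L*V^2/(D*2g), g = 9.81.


hf = 0.016 * 4922 * 2.4^2 / (1.2 * 2 * 9.81) = 19.2665 m


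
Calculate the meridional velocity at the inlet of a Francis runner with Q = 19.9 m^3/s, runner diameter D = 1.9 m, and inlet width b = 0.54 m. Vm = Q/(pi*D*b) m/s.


Vm = 19.9 / (pi * 1.9 * 0.54) = 6.1738 m/s


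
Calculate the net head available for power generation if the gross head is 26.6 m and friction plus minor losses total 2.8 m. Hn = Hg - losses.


Hn = 26.6 - 2.8 = 23.8000 m


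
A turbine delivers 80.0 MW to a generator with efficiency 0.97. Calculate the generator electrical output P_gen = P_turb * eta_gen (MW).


P_gen = 80.0 * 0.97 = 77.6000 MW


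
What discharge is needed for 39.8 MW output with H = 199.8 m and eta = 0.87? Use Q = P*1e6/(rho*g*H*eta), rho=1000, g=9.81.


Q = 39.8 * 1e6 / (1000 * 9.81 * 199.8 * 0.87) = 23.3399 m^3/s


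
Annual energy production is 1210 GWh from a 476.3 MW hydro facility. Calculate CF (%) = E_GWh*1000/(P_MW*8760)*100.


CF = 1210 * 1000 / (476.3 * 8760) * 100 = 29.0002 %


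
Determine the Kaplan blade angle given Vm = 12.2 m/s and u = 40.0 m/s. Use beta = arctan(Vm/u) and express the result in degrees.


beta = arctan(12.2 / 40.0) = 16.9617 degrees


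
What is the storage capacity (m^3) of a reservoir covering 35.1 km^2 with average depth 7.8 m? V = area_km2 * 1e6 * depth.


V = 35.1 * 1e6 * 7.8 = 2.7378e+08 m^3


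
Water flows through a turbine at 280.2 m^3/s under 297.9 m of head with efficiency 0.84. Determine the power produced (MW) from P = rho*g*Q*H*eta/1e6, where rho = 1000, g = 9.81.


P = 1000 * 9.81 * 280.2 * 297.9 * 0.84 / 1e6 = 687.8392 MW


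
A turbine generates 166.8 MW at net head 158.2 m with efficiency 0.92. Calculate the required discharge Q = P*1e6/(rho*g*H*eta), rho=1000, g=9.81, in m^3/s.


Q = 166.8 * 1e6 / (1000 * 9.81 * 158.2 * 0.92) = 116.8242 m^3/s


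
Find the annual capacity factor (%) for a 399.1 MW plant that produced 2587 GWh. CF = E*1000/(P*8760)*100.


CF = 2587 * 1000 / (399.1 * 8760) * 100 = 73.9964 %


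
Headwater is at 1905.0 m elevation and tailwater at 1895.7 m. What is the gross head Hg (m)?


Hg = 1905.0 - 1895.7 = 9.3000 m


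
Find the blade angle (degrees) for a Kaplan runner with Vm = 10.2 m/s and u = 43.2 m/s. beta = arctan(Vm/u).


beta = arctan(10.2 / 43.2) = 13.2849 degrees


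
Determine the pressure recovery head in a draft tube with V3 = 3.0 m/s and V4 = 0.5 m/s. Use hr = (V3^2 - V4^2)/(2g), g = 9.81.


hr = (3.0^2 - 0.5^2) / (2*9.81) = 0.4460 m


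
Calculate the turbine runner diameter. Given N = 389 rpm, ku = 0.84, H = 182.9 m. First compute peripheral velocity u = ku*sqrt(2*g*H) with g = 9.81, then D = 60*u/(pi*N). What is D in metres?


u = 0.84 * sqrt(2*9.81*182.9) = 50.3194 m/s
D = 60 * 50.3194 / (pi * 389) = 2.4705 m
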